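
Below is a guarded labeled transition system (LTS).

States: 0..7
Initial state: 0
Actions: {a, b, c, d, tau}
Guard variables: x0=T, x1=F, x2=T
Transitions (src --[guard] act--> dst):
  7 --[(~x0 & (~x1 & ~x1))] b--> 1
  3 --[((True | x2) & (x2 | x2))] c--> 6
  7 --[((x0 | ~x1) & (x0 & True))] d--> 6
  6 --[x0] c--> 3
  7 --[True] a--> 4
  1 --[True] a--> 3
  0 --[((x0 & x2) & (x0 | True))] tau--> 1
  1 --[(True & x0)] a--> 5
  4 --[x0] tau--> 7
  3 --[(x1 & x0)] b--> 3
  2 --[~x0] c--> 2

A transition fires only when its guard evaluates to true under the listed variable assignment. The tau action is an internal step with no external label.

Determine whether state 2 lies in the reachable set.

Answer: UNREACHABLE

Working:
After dropping false guards: 8 live edges.
depth 0: {0}
depth 1: {1}  total {0,1}
depth 2: {3,5}  total {0,1,3,5}
depth 3: {6}  total {0,1,3,5,6}
Reachable = {0,1,3,5,6}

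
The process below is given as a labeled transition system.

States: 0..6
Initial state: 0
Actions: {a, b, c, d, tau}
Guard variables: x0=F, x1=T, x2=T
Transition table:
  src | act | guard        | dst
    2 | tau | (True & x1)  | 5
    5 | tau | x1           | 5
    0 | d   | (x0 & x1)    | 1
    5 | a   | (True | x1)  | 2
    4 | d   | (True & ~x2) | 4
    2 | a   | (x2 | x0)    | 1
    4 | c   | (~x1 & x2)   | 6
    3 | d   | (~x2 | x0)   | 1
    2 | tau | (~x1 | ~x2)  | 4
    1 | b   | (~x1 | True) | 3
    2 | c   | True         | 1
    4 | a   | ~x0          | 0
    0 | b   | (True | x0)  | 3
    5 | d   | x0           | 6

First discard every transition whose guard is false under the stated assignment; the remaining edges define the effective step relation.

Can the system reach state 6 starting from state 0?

Answer: UNREACHABLE

Trace:
After dropping false guards: 8 live edges.
L0 = {0}
L1 = {3}  cumulative {0,3}
R = {0,3}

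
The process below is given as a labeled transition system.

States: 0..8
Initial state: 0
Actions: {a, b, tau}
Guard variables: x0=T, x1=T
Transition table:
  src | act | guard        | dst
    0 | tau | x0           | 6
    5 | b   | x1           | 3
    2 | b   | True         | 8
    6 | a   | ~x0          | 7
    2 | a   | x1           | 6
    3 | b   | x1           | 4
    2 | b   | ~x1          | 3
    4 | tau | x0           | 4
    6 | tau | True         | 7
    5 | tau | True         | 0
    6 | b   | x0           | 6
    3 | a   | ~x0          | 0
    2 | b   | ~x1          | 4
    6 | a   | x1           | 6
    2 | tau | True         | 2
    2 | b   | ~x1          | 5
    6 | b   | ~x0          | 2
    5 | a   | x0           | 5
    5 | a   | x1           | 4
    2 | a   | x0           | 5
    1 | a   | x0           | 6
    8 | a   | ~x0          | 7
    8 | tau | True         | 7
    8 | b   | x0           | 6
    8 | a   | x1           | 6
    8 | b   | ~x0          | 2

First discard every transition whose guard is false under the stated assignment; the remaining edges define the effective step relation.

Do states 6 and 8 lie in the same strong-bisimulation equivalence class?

Answer: BISIMILAR

Trace:
Refine partition for ~:
  P[0] = {{0,1,2,3,4,5,6,7,8}}
  P[1] = {{0,4},{1},{2,5,6,8},{3},{7}}
  P[2] = {{0},{1},{2},{3},{4},{5},{6,8},{7}}
Fixed point at round 3; 8 class(es).
class of 6: {6,8}; class of 8: {6,8}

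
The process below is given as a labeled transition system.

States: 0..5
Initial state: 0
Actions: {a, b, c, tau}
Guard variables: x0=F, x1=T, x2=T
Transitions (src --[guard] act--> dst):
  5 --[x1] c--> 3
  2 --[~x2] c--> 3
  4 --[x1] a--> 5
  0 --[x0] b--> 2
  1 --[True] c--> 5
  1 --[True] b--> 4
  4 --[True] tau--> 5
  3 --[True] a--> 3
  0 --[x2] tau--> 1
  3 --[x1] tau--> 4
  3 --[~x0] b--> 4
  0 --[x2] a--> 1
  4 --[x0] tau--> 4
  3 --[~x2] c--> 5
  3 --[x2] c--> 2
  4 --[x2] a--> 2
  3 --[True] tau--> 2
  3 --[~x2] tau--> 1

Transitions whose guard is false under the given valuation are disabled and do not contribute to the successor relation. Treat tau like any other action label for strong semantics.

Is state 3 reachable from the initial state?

Answer: REACHABLE

Analysis:
After dropping false guards: 13 live edges.
Layer 0: {0}
Layer 1: {1}  cumulative {0,1}
Layer 2: {4,5}  cumulative {0,1,4,5}
Layer 3: {2,3}  cumulative {0,1,2,3,4,5}
Reach set: {0,1,2,3,4,5}
Path to 3: tau·c·c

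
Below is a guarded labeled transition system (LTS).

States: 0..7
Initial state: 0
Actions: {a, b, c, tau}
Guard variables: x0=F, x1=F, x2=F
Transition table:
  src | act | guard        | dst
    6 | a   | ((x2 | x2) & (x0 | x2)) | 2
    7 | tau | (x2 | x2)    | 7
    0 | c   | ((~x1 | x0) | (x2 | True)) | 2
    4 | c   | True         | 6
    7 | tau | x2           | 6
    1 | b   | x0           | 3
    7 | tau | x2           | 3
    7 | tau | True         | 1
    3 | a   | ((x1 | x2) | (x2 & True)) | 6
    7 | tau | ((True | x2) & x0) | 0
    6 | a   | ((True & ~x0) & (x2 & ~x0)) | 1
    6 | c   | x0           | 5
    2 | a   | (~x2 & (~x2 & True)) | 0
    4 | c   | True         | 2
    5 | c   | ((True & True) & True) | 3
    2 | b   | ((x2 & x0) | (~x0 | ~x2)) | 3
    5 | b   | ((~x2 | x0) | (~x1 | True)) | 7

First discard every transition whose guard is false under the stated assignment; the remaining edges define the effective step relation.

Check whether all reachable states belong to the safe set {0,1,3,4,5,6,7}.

Allowed set {0,1,3,4,5,6,7}
Reach set: {0,2,3}
  0: safe
  2: ✗ unsafe
  3: safe
counterexample path to 2: c

Answer: INVARIANT VIOLATED at state 2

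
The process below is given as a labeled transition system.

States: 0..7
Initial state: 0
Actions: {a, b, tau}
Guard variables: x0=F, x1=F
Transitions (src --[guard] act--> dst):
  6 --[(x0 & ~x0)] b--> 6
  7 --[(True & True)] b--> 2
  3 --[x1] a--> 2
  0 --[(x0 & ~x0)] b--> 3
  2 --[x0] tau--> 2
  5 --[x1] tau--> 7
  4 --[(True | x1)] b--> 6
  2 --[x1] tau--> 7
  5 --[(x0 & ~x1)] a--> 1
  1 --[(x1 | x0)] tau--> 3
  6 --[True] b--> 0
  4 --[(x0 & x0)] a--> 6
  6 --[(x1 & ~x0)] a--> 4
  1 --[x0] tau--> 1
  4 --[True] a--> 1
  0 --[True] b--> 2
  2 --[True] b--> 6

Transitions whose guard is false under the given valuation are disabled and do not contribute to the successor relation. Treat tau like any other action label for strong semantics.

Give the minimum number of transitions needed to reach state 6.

Answer: 2

Working:
Breadth-first toward 6:
  depth 0: {0}
  depth 1: {2}
  depth 2: {6}
depth(6)=2, e.g. b·b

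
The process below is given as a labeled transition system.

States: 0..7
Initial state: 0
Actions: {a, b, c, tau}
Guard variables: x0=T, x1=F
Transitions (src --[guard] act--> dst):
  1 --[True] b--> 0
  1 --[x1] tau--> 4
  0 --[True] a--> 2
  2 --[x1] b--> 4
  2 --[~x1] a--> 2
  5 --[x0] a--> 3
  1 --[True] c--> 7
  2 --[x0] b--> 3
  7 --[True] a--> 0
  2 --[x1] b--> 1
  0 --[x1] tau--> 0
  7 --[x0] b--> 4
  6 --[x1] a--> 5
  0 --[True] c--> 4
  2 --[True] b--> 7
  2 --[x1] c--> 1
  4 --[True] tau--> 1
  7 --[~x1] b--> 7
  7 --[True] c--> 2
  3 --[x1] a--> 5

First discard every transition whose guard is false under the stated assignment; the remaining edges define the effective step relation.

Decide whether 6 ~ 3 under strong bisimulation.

Answer: BISIMILAR

Working:
Bisimulation quotient by refinement:
  π0 = {{0,1,2,3,4,5,6,7}}
  π1 = {{0},{1},{2},{3,6},{4},{5},{7}}
stable after 2 split(s): 7 block(s)
6∈{3,6}, 3∈{3,6}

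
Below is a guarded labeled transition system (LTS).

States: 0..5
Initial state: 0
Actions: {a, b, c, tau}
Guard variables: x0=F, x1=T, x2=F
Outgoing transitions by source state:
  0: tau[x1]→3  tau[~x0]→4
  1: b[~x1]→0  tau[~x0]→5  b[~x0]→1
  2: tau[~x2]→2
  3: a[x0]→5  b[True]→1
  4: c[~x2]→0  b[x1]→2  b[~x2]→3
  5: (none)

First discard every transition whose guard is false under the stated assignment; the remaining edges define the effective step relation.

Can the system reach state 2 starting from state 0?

Guard filter leaves 9 enabled edge(s).
Layer 0: {0}
Layer 1: {3,4}  total {0,3,4}
Layer 2: {1,2}  total {0,1,2,3,4}
Layer 3: {5}  total {0,1,2,3,4,5}
R = {0,1,2,3,4,5}
Path to 2: tau·b

Answer: REACHABLE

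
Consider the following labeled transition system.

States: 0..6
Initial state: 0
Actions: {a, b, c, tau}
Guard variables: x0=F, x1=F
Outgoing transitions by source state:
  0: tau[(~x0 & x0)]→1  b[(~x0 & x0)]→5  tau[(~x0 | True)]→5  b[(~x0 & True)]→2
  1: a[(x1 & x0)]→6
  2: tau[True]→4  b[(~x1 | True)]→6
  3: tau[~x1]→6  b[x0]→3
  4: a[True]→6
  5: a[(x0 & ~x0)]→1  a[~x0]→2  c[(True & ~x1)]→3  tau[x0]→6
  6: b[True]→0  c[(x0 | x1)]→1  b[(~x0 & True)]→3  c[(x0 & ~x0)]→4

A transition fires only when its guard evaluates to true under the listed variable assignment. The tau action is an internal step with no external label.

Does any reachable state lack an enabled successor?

Answer: DEADLOCK-FREE

Trace:
R = {0,2,3,4,5,6}
  0: b→2  tau→5  [2 out]
  2: b→6  tau→4  [2 out]
  3: tau→6  [1 out]
  4: a→6  [1 out]
  5: a→2  c→3  [2 out]
  6: b→0  b→3  [2 out]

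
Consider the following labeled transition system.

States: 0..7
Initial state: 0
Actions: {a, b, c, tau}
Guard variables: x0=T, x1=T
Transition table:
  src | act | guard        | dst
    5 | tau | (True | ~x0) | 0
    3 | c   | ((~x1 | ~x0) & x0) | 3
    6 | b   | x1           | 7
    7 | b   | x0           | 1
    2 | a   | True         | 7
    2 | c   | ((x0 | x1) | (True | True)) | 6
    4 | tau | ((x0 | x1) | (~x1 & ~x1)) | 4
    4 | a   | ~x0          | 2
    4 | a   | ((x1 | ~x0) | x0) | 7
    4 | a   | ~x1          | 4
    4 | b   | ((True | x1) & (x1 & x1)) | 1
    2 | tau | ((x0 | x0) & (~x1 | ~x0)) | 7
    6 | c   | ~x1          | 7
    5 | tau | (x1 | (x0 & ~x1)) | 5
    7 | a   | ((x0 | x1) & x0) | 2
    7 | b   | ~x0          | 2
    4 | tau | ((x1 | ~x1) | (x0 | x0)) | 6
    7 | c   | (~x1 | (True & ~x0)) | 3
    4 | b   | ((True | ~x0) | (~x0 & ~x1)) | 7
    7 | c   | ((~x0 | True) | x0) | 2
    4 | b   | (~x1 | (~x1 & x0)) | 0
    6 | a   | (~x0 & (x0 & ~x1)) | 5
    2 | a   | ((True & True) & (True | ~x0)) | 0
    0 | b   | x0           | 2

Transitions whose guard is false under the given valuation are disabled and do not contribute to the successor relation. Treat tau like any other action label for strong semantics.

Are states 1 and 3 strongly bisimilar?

Answer: BISIMILAR

Analysis:
Bisimulation quotient by refinement:
  P[0] = {{0,1,2,3,4,5,6,7}}
  P[1] = {{0,6},{1,3},{2},{4},{5},{7}}
  P[2] = {{0},{1,3},{2},{4},{5},{6},{7}}
Fixed point at round 3; 7 class(es).
[1]={1,3}  [3]={1,3}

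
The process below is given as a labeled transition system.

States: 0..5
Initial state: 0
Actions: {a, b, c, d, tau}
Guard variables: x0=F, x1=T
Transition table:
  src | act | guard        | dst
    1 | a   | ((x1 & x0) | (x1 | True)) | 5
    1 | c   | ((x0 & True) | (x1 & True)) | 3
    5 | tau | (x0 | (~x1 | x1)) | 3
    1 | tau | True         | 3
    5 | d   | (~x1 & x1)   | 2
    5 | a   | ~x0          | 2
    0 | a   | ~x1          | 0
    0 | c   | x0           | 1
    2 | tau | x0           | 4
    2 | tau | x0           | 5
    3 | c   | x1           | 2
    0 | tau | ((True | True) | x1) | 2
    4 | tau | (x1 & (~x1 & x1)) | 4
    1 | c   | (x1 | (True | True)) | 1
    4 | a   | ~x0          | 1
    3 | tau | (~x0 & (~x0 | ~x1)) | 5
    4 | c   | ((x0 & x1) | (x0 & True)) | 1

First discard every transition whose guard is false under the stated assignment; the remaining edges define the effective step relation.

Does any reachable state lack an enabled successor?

Reachable = {0,2}
  0: tau→2  [deg 1]
  2: ∅  [STUCK]
trace reaching 2: tau

Answer: DEADLOCK at state 2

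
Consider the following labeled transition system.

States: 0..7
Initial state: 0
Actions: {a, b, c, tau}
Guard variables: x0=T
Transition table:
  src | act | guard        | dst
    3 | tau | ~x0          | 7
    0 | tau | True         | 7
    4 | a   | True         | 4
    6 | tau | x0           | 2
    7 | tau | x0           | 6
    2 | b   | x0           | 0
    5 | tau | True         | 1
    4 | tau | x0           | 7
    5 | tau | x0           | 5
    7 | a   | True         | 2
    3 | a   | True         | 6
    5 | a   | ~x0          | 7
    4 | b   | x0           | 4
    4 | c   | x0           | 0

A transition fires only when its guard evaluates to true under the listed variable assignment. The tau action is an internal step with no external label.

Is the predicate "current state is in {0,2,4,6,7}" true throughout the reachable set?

Answer: INVARIANT HOLDS

Analysis:
Safe = {0,2,4,6,7}
Reachable = {0,2,6,7}
  0: ✓
  2: ✓
  6: ✓
  7: ✓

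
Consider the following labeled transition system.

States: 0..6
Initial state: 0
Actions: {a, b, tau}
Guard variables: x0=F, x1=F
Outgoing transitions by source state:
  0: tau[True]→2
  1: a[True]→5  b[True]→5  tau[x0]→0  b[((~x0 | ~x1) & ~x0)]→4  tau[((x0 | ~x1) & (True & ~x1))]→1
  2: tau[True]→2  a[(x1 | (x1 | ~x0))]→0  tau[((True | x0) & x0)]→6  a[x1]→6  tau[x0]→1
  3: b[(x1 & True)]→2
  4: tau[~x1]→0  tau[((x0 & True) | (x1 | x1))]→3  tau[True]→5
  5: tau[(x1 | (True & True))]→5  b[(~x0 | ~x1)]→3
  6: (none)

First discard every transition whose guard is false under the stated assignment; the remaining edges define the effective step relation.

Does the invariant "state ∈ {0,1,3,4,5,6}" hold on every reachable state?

Answer: INVARIANT VIOLATED at state 2

Working:
Allowed set {0,1,3,4,5,6}
Reach set: {0,2}
  0: ok
  2: outside
counterexample path to 2: tau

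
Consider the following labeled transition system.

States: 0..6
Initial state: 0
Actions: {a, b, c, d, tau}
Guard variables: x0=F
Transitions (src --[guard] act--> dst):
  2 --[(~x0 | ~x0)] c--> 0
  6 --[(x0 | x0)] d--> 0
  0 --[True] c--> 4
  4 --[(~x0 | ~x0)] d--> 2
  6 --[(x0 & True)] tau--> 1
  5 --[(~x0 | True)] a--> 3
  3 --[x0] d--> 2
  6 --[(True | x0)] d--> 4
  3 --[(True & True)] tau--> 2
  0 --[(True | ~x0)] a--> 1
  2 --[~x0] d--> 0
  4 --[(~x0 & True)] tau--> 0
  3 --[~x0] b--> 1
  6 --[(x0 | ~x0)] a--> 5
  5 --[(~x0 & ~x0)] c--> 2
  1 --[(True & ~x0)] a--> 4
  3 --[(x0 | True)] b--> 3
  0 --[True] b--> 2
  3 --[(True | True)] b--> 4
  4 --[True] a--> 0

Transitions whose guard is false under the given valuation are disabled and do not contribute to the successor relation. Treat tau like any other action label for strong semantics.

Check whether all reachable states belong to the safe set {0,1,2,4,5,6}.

Allowed set {0,1,2,4,5,6}
Reachable = {0,1,2,4}
  0: safe
  1: safe
  2: safe
  4: safe

Answer: INVARIANT HOLDS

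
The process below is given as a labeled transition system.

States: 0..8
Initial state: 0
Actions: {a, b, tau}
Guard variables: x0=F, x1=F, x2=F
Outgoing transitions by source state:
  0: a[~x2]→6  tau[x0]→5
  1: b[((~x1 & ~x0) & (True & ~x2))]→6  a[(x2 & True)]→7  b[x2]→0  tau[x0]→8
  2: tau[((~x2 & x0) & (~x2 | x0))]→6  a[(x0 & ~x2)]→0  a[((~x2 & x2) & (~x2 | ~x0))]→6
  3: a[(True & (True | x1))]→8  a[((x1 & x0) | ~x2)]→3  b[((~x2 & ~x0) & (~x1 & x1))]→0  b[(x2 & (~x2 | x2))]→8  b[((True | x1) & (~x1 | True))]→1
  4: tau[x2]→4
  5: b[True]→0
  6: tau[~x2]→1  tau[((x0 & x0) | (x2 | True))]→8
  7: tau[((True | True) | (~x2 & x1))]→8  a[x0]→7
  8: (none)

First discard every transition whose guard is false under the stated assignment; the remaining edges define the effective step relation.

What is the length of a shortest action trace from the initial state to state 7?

Layered search for 7:
  L0 = {0}
  L1 = {6}
  L2 = {1,8}
7 never appears.

Answer: UNREACHABLE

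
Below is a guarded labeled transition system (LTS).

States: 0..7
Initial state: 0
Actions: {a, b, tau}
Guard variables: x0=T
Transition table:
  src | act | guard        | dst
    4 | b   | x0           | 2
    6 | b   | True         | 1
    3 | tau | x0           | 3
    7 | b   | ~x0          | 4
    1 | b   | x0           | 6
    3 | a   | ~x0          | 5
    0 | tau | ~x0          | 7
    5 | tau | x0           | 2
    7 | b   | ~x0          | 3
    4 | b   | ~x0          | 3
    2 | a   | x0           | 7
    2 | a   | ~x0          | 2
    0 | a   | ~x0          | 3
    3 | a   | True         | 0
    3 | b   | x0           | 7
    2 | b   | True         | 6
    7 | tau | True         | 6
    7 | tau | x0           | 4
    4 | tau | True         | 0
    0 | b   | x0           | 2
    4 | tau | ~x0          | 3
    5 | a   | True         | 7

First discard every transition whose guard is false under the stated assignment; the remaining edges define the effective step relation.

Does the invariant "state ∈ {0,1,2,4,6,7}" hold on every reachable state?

Answer: INVARIANT HOLDS

Trace:
Allowed set {0,1,2,4,6,7}
R = {0,1,2,4,6,7}
  0: ✓
  1: ✓
  2: ✓
  4: ✓
  6: ✓
  7: ✓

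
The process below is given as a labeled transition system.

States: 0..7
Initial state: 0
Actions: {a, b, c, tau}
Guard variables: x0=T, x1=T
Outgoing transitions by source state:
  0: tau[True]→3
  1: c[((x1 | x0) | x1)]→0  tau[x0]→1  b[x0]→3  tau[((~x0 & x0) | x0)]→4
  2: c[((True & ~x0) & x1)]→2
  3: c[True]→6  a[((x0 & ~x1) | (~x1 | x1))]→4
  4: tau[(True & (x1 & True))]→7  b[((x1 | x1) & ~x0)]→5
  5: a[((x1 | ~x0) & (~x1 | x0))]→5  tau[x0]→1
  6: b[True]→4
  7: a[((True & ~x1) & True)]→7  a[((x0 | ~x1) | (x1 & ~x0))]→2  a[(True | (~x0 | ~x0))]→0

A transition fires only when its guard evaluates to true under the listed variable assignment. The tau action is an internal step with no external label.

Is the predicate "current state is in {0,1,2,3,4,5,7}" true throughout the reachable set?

Allowed set {0,1,2,3,4,5,7}
Reach set: {0,2,3,4,6,7}
  0: ✓
  2: ✓
  3: ✓
  4: ✓
  6: VIOLATES
  7: ✓
reach 6 via tau·c — violates

Answer: INVARIANT VIOLATED at state 6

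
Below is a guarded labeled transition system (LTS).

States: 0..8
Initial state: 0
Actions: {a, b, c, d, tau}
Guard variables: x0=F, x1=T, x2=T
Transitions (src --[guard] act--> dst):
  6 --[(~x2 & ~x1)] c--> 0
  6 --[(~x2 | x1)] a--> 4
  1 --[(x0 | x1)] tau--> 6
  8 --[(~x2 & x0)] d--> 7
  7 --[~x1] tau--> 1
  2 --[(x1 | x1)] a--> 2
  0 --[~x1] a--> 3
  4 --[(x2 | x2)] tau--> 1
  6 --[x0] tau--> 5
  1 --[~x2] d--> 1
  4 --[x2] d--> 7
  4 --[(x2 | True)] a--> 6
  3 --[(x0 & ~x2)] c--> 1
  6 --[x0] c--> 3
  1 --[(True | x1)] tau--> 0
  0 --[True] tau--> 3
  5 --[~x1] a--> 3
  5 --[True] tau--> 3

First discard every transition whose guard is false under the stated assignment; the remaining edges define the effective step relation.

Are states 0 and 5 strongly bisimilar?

Bisimulation quotient by refinement:
  P[0] = {{0,1,2,3,4,5,6,7,8}}
  P[1] = {{0,1,5},{2,6},{3,7,8},{4}}
  P[2] = {{0,5},{1},{2},{3,7,8},{4},{6}}
stable after 3 split(s): 6 block(s)
0∈{0,5}, 5∈{0,5}

Answer: BISIMILAR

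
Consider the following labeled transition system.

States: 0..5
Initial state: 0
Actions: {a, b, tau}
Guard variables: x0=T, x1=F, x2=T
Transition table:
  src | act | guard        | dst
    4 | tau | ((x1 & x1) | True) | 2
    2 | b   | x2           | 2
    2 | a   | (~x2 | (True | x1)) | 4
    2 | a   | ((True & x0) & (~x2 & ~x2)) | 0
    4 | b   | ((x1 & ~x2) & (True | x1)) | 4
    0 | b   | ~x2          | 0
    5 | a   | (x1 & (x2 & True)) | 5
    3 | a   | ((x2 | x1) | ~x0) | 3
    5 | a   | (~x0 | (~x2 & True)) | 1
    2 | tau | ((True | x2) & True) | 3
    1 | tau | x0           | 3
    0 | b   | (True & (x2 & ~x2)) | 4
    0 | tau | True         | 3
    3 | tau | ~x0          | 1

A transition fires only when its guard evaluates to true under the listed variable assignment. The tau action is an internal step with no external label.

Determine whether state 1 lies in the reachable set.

Answer: UNREACHABLE

Analysis:
After dropping false guards: 7 live edges.
Layer 0: {0}
Layer 1: {3}  cumulative {0,3}
R = {0,3}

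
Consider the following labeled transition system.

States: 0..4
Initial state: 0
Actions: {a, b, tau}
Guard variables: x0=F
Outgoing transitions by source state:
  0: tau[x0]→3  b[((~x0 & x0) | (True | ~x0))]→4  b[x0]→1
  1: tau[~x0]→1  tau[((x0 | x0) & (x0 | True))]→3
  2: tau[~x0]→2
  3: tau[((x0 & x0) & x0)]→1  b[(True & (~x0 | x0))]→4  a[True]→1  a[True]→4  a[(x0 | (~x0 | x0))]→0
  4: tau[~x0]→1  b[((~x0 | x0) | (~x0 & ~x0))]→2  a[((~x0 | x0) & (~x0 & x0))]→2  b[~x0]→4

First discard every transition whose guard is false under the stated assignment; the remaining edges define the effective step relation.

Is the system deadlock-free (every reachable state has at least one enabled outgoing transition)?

Answer: DEADLOCK-FREE

Analysis:
Reachable = {0,1,2,4}
  0: b→4  [1 out]
  1: tau→1  [1 out]
  2: tau→2  [1 out]
  4: b→2  b→4  tau→1  [3 out]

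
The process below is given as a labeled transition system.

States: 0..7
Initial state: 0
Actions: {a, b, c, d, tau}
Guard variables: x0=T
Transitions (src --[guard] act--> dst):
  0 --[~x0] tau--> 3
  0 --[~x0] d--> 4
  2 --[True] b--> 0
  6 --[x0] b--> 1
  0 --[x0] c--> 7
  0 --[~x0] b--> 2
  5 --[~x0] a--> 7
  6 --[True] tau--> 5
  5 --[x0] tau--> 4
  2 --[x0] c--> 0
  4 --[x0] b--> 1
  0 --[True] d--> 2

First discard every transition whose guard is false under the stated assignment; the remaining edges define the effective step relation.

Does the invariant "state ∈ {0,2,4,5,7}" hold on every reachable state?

Answer: INVARIANT HOLDS

Trace:
Inv-set: {0,2,4,5,7}
Reachable = {0,2,7}
  0: ok
  2: ok
  7: ok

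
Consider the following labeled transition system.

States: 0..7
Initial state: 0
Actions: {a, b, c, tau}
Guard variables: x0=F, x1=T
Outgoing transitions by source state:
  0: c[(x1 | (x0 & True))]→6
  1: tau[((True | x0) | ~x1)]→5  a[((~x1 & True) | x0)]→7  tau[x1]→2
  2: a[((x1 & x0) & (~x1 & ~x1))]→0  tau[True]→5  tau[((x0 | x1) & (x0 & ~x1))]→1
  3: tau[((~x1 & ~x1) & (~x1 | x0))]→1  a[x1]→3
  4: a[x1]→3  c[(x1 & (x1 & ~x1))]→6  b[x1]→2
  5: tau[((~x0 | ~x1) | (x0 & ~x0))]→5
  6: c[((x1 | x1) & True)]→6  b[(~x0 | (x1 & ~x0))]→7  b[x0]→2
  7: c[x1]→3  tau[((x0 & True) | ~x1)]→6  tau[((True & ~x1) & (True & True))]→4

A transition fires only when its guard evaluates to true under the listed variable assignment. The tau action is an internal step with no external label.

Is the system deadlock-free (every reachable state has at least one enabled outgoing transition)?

Answer: DEADLOCK-FREE

Trace:
Reachable = {0,3,6,7}
  0: c→6  [1 out]
  3: a→3  [1 out]
  6: b→7  c→6  [2 out]
  7: c→3  [1 out]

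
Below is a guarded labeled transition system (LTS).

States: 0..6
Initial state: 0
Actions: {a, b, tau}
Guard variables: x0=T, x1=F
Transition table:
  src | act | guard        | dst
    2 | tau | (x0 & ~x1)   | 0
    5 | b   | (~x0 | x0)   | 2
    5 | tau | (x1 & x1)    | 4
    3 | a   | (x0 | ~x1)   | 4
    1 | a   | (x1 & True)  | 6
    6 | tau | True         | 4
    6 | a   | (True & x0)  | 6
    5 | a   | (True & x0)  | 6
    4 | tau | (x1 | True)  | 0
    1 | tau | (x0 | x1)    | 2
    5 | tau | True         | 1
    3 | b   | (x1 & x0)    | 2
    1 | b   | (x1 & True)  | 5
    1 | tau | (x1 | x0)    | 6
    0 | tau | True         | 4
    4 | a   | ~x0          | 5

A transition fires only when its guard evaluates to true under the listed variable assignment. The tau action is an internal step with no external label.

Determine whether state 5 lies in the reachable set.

After dropping false guards: 11 live edges.
L0 = {0}
L1 = {4}  cumulative {0,4}
Reachable = {0,4}

Answer: UNREACHABLE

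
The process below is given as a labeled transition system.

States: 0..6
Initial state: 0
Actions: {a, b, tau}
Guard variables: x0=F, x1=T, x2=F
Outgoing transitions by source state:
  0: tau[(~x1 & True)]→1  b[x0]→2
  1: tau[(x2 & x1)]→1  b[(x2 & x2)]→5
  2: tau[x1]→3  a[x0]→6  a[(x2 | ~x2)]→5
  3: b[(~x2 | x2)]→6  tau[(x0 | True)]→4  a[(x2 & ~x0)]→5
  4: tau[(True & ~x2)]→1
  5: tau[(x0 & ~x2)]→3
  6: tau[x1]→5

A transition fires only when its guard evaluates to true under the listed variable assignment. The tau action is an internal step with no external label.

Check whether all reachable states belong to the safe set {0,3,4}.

Answer: INVARIANT HOLDS

Working:
Inv-set: {0,3,4}
Reachable = {0}
  0: safe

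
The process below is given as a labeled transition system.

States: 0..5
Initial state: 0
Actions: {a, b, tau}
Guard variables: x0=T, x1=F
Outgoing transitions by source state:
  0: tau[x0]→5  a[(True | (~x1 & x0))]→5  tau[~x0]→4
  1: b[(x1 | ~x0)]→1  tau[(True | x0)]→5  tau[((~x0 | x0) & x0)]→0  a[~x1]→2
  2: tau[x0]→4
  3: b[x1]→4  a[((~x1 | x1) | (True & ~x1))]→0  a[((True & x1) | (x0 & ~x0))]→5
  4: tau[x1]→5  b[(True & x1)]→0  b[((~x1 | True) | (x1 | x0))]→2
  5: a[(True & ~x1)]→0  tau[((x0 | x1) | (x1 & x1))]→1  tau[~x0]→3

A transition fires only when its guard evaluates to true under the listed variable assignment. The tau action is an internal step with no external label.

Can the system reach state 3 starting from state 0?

Answer: UNREACHABLE

Trace:
10 transition(s) survive guard evaluation.
Layer 0: {0}
Layer 1: {5}  cumulative {0,5}
Layer 2: {1}  cumulative {0,1,5}
Layer 3: {2}  cumulative {0,1,2,5}
Layer 4: {4}  cumulative {0,1,2,4,5}
Reach set: {0,1,2,4,5}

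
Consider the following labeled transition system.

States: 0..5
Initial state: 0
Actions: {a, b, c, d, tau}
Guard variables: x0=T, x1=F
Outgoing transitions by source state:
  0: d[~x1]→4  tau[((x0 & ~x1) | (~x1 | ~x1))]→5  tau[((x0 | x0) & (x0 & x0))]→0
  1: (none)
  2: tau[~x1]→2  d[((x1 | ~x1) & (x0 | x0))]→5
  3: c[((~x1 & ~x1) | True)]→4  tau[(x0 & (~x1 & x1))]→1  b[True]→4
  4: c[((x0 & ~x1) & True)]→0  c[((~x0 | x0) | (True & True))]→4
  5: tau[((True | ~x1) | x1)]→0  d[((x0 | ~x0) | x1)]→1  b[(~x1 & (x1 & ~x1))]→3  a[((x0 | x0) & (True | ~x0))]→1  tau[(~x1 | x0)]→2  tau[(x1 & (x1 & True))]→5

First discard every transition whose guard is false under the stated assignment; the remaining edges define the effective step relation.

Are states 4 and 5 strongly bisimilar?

Refine partition for ~:
  P[0] = {{0,1,2,3,4,5}}
  P[1] = {{0,2},{1},{3},{4},{5}}
  P[2] = {{0},{1},{2},{3},{4},{5}}
Fixed point at round 3; 6 class(es).
[4]={4}  [5]={5}

Answer: NOT BISIMILAR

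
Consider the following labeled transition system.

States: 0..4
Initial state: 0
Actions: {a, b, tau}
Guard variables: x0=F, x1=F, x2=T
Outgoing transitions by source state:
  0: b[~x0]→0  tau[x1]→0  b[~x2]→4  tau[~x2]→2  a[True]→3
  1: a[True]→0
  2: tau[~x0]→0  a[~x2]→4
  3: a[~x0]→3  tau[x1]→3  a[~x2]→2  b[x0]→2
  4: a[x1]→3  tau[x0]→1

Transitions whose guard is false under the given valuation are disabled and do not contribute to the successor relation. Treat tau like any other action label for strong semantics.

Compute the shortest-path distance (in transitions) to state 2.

Answer: UNREACHABLE

Trace:
Layered search for 2:
  L0 = {0}
  L1 = {3}
2 never appears.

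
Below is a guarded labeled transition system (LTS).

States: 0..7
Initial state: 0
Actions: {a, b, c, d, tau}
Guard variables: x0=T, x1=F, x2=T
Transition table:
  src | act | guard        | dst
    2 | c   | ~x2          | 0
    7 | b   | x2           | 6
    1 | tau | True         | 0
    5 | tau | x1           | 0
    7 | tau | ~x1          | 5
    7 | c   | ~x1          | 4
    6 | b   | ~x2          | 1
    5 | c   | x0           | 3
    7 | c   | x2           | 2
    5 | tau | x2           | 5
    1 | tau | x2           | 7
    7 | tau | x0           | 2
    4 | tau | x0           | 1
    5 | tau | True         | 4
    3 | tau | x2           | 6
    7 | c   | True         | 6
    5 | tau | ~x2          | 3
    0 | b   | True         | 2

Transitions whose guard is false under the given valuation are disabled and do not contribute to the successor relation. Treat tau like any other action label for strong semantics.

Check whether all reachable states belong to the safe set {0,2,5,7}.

Answer: INVARIANT HOLDS

Trace:
Safe = {0,2,5,7}
R = {0,2}
  0: safe
  2: safe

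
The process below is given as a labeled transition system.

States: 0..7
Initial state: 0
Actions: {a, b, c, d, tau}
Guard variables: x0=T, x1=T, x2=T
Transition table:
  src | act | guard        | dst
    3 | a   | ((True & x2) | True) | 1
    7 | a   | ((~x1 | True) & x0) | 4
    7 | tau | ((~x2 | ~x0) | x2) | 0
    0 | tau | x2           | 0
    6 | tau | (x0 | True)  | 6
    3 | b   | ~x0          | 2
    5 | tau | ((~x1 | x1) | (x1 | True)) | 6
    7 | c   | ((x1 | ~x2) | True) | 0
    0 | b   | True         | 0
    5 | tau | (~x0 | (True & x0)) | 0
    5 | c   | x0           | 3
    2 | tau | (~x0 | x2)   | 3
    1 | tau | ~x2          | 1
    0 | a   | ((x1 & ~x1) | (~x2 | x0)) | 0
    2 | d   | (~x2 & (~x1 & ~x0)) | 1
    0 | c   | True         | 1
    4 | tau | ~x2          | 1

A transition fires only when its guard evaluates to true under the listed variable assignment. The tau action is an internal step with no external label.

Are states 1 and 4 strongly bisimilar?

Answer: BISIMILAR

Working:
Bisimulation quotient by refinement:
  P[0] = {{0,1,2,3,4,5,6,7}}
  P[1] = {{0},{1,4},{2,6},{3},{5},{7}}
  P[2] = {{0},{1,4},{2},{3},{5},{6},{7}}
7 equivalence class(es) (converged in 3)
[1]={1,4}  [4]={1,4}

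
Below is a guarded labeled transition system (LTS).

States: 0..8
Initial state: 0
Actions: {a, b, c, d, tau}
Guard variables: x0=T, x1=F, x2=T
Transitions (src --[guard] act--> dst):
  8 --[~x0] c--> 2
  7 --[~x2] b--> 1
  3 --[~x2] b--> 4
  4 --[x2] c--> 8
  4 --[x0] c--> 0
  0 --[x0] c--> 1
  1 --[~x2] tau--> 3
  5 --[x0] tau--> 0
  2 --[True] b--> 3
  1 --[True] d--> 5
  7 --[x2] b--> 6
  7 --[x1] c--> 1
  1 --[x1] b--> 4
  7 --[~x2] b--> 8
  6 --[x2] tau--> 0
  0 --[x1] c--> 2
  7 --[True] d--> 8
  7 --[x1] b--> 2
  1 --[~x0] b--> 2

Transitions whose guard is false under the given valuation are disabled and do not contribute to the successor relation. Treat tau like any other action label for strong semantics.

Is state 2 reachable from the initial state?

9 transition(s) survive guard evaluation.
L0 = {0}
L1 = {1}  cumulative {0,1}
L2 = {5}  cumulative {0,1,5}
Reachable = {0,1,5}

Answer: UNREACHABLE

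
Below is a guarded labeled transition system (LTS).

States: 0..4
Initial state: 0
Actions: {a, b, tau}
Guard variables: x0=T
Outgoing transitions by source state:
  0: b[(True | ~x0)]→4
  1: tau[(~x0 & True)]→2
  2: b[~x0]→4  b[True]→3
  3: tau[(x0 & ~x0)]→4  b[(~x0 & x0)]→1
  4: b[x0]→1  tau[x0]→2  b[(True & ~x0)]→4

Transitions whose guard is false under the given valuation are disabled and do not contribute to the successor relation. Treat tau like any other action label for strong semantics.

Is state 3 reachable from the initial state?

Answer: REACHABLE

Trace:
After dropping false guards: 4 live edges.
depth 0: {0}
depth 1: {4}  now seen {0,4}
depth 2: {1,2}  now seen {0,1,2,4}
depth 3: {3}  now seen {0,1,2,3,4}
Reach set: {0,1,2,3,4}
witness 3: b·tau·b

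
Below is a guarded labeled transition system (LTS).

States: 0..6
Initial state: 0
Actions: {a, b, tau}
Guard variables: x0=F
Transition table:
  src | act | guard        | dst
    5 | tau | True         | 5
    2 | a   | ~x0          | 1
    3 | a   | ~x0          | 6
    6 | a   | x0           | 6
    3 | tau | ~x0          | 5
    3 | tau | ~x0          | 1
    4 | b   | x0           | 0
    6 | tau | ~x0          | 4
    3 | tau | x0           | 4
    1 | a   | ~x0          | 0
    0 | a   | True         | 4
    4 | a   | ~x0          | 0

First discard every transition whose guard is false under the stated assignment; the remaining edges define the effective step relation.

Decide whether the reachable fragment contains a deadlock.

Reachable = {0,4}
  0: a→4  [1 out]
  4: a→0  [1 out]

Answer: DEADLOCK-FREE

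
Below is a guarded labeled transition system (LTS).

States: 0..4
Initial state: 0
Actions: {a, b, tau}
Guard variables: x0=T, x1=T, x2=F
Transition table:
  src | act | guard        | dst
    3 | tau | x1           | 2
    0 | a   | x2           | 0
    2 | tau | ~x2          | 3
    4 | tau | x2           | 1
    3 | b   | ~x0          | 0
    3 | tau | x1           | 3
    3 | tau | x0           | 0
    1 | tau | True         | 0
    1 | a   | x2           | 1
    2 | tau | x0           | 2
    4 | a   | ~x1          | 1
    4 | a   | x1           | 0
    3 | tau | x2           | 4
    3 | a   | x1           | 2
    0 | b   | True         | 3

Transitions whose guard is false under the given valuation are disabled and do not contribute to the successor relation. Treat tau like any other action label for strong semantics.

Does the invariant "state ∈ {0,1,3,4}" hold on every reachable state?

Answer: INVARIANT VIOLATED at state 2

Trace:
Allowed set {0,1,3,4}
Reachable = {0,2,3}
  0: safe
  2: ✗ unsafe
  3: safe
witness against invariant: b·tau → 2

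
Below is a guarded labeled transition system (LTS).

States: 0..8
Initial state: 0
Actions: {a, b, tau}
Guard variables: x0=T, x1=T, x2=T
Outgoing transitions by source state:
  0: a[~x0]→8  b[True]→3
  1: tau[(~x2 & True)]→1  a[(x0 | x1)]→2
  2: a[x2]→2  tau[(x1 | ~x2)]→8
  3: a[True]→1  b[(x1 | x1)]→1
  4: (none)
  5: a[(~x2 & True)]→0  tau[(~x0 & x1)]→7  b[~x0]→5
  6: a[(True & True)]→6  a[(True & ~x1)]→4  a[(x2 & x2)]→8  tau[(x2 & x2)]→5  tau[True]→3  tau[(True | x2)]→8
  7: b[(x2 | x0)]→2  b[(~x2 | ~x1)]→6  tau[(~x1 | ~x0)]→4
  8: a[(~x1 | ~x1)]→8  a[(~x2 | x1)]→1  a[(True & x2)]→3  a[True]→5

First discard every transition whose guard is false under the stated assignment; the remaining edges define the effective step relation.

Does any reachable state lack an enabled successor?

Answer: DEADLOCK at state 5

Working:
Reach set: {0,1,2,3,5,8}
  0: b→3  [1 exit(s)]
  1: a→2  [1 exit(s)]
  2: a→2  tau→8  [2 exit(s)]
  3: a→1  b→1  [2 exit(s)]
  5: ∅  [STUCK]
  8: a→1  a→3  a→5  [3 exit(s)]
Path to 5: b·a·a·tau·a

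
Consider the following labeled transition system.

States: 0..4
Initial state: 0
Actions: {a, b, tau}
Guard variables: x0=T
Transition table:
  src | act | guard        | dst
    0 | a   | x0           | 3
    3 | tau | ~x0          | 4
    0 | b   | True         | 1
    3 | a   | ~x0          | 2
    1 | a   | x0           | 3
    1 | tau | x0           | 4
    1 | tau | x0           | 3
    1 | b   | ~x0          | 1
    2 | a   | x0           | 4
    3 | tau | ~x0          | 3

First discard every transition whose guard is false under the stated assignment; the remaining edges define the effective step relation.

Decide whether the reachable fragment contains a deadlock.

R = {0,1,3,4}
  0: a→3  b→1  [deg 2]
  1: a→3  tau→3  tau→4  [deg 3]
  3: ∅  [deadlock]
  4: ∅  [deadlock]
trace reaching 3: a

Answer: DEADLOCK at state 3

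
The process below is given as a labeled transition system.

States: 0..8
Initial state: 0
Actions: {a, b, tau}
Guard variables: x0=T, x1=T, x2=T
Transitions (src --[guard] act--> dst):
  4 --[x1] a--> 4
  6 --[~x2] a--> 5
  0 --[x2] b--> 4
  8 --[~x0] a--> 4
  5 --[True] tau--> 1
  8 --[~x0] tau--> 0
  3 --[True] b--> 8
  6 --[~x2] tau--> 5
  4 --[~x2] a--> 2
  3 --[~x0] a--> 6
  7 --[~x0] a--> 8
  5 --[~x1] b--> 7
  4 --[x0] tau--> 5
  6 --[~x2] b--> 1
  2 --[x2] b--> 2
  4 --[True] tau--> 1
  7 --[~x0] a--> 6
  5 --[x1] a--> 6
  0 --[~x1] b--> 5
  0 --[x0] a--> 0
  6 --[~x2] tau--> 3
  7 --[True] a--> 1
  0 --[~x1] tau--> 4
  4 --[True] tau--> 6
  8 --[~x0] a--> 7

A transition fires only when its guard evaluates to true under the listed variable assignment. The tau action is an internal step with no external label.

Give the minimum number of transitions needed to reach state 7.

Answer: UNREACHABLE

Trace:
Layered search for 7:
  depth 0: {0}
  depth 1: {4}
  depth 2: {1,5,6}
7 never appears.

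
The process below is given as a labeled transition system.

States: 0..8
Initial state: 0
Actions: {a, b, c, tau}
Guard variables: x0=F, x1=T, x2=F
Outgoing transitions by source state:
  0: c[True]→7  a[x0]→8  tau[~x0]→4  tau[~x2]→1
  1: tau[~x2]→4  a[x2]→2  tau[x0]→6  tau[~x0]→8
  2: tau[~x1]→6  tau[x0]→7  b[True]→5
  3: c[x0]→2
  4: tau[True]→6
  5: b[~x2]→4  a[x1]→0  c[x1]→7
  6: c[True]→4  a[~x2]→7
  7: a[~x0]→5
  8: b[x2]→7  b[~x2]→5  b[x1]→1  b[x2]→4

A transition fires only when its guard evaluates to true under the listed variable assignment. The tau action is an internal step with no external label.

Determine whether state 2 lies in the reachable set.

Answer: UNREACHABLE

Analysis:
Guard filter leaves 15 enabled edge(s).
Layer 0: {0}
Layer 1: {1,4,7}  now seen {0,1,4,7}
Layer 2: {5,6,8}  now seen {0,1,4,5,6,7,8}
R = {0,1,4,5,6,7,8}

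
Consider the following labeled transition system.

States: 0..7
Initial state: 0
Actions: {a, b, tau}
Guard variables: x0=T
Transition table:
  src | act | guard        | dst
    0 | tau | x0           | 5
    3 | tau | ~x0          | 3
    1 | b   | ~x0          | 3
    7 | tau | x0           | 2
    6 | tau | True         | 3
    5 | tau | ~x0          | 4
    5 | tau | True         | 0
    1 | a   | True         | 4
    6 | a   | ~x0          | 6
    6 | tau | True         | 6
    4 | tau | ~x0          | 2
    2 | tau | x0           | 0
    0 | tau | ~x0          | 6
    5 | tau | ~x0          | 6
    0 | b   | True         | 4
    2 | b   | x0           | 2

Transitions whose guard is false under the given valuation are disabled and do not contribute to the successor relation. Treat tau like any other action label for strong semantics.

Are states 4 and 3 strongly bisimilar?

Bisimulation quotient by refinement:
  P[0] = {{0,1,2,3,4,5,6,7}}
  P[1] = {{0,2},{1},{3,4},{5,6,7}}
  P[2] = {{0},{1},{2},{3,4},{5,7},{6}}
  P[3] = {{0},{1},{2},{3,4},{5},{6},{7}}
Fixed point at round 4; 7 class(es).
class of 4: {3,4}; class of 3: {3,4}

Answer: BISIMILAR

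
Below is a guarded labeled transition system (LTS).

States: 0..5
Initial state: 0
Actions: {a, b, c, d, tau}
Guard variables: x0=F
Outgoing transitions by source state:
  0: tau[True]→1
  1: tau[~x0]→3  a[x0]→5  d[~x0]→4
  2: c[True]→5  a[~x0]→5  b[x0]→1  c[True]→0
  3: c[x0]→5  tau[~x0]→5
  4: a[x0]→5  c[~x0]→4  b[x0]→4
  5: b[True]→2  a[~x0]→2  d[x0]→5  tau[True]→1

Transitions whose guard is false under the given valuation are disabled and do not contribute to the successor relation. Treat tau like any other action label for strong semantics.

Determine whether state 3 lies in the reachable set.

Answer: REACHABLE

Trace:
After dropping false guards: 11 live edges.
L0 = {0}
L1 = {1}  cumulative {0,1}
L2 = {3,4}  cumulative {0,1,3,4}
L3 = {5}  cumulative {0,1,3,4,5}
L4 = {2}  cumulative {0,1,2,3,4,5}
R = {0,1,2,3,4,5}
witness 3: tau·tau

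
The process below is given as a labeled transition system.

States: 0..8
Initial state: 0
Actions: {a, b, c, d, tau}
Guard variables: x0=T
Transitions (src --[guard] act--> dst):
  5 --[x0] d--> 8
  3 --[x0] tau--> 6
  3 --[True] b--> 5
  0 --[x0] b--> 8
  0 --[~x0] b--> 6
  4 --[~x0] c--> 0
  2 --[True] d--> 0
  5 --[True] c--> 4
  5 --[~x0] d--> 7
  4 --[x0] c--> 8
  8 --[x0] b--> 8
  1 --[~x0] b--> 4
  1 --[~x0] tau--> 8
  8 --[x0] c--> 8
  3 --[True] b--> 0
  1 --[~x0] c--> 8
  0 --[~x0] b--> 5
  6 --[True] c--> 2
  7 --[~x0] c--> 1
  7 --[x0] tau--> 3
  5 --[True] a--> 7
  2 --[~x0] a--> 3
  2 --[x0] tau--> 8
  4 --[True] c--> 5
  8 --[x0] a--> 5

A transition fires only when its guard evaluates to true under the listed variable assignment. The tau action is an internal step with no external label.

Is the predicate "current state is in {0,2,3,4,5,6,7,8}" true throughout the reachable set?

Answer: INVARIANT HOLDS

Trace:
Inv-set: {0,2,3,4,5,6,7,8}
Reachable = {0,2,3,4,5,6,7,8}
  0: safe
  2: safe
  3: safe
  4: safe
  5: safe
  6: safe
  7: safe
  8: safe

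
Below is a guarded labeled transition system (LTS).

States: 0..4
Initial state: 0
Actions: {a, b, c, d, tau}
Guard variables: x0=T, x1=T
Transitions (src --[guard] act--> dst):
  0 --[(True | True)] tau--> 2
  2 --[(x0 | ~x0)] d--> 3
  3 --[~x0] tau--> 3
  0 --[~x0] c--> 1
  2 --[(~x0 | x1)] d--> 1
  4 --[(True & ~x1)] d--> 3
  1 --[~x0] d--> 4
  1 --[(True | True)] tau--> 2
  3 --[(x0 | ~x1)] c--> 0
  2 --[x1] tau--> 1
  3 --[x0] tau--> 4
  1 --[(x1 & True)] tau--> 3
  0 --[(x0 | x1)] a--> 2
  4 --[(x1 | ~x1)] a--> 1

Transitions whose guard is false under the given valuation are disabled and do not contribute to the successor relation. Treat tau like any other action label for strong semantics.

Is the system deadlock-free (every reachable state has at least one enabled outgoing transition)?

Reachable = {0,1,2,3,4}
  0: a→2  tau→2  [deg 2]
  1: tau→2  tau→3  [deg 2]
  2: d→1  d→3  tau→1  [deg 3]
  3: c→0  tau→4  [deg 2]
  4: a→1  [deg 1]

Answer: DEADLOCK-FREE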